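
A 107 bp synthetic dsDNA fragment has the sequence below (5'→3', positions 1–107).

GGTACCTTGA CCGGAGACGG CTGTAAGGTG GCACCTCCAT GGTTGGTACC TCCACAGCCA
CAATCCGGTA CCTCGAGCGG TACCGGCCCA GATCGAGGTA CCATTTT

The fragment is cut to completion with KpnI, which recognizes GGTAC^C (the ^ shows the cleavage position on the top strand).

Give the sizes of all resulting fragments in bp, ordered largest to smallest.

44, 22, 18, 12, 6, 5 bp

KpnI sites (GGTACC) start at positions 1, 45, 67, 79, 97.
KpnI cuts after base 5 of each site (before the last base), so after positions 5, 49, 71, 83, 101.
Linear molecule, 5 cuts → 6 fragments:
  1–5 → 5 bp
  6–49 → 44 bp
  50–71 → 22 bp
  72–83 → 12 bp
  84–101 → 18 bp
  102–107 → 6 bp
Sorted largest to smallest: 44, 22, 18, 12, 6, 5 bp.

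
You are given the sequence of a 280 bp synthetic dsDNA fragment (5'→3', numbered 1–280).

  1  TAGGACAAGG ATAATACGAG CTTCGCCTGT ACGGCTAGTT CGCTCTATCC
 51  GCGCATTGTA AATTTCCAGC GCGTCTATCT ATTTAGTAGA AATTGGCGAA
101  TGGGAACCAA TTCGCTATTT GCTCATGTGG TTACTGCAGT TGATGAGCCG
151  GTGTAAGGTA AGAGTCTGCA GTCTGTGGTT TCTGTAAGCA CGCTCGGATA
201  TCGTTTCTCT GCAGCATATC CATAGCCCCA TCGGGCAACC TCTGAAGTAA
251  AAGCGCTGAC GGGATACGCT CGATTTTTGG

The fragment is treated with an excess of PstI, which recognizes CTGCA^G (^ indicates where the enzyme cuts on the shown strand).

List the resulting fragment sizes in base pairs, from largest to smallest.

138, 67, 43, 32 bp

PstI sites (CTGCAG) start at positions 134, 166, 209.
PstI cuts after base 5 of each site (before the last base), so after positions 138, 170, 213.
Linear molecule, 3 cuts → 4 fragments:
  1–138 → 138 bp
  139–170 → 32 bp
  171–213 → 43 bp
  214–280 → 67 bp
Sorted largest to smallest: 138, 67, 43, 32 bp.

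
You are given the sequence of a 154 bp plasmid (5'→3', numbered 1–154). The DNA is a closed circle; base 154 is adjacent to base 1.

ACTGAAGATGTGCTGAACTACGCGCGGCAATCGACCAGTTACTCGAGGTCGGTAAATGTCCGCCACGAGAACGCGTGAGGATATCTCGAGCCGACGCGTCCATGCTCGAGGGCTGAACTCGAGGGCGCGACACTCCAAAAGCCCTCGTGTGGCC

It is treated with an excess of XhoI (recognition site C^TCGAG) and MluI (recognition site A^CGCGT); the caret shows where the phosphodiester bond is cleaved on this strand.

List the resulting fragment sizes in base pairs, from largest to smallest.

XhoI sites (CTCGAG) start at positions 42, 85, 105, 118.
XhoI cuts after the first base of each site, so after positions 42, 85, 105, 118.
MluI sites (ACGCGT) start at positions 71, 94.
MluI cuts after the first base of each site, so after positions 71, 94.
Combined cut positions: 42, 71, 85, 94, 105, 118.
Circular molecule, 6 cuts → 6 fragments:
  43–71 → 29 bp
  72–85 → 14 bp
  86–94 → 9 bp
  95–105 → 11 bp
  106–118 → 13 bp
  119–154 then 1–42 → 36 + 42 = 78 bp
Sorted largest to smallest: 78, 29, 14, 13, 11, 9 bp.

78, 29, 14, 13, 11, 9 bp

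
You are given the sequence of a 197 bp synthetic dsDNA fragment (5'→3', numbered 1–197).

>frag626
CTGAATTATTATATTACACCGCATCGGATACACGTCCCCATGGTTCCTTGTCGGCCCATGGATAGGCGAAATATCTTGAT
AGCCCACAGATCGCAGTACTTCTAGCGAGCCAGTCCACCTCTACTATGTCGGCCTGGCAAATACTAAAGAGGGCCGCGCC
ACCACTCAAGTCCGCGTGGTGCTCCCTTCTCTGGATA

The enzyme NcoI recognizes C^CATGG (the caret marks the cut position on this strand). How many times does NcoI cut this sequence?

2

CCATGG occurs starting at positions 38, 56.
NcoI cuts at 2 sites.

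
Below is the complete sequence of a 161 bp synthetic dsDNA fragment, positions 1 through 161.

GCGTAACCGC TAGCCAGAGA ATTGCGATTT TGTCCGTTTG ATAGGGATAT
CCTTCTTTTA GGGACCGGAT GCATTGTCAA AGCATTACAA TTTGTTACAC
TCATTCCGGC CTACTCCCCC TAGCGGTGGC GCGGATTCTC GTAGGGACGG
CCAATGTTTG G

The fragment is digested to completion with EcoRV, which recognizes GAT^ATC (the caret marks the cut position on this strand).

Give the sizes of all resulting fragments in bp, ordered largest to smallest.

The EcoRV site (GATATC) starts at position 46.
EcoRV cuts after base 3 of each site, so after position 48.
Linear molecule, 1 cut → 2 fragments:
  1–48 → 48 bp
  49–161 → 113 bp
Sorted largest to smallest: 113, 48 bp.

113, 48 bp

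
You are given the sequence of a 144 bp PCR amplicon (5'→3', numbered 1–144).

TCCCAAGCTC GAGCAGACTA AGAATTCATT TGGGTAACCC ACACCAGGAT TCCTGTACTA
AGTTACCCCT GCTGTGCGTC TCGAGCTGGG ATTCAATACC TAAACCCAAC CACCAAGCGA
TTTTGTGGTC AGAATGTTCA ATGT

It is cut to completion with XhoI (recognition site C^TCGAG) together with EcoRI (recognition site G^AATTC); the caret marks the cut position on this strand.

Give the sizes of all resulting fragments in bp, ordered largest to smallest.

64, 58, 14, 8 bp

XhoI sites (CTCGAG) start at positions 8, 80.
XhoI cuts after the first base of each site, so after positions 8, 80.
The EcoRI site (GAATTC) starts at position 22.
EcoRI cuts after the first base of each site, so after position 22.
Combined cut positions: 8, 22, 80.
Linear molecule, 3 cuts → 4 fragments:
  1–8 → 8 bp
  9–22 → 14 bp
  23–80 → 58 bp
  81–144 → 64 bp
Sorted largest to smallest: 64, 58, 14, 8 bp.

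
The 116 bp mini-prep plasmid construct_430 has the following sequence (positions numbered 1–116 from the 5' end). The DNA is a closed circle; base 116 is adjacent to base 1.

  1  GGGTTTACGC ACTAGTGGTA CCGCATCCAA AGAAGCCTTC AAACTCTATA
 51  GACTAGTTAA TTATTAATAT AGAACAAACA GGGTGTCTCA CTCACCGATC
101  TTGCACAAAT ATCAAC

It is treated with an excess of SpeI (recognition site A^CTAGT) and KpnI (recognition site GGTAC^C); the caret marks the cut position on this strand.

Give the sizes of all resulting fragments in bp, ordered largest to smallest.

SpeI sites (ACTAGT) start at positions 11, 52.
SpeI cuts after the first base of each site, so after positions 11, 52.
The KpnI site (GGTACC) starts at position 17.
KpnI cuts after base 5 of each site (before the last base), so after position 21.
Combined cut positions: 11, 21, 52.
Circular molecule, 3 cuts → 3 fragments:
  12–21 → 10 bp
  22–52 → 31 bp
  53–116 then 1–11 → 64 + 11 = 75 bp
Sorted largest to smallest: 75, 31, 10 bp.

75, 31, 10 bp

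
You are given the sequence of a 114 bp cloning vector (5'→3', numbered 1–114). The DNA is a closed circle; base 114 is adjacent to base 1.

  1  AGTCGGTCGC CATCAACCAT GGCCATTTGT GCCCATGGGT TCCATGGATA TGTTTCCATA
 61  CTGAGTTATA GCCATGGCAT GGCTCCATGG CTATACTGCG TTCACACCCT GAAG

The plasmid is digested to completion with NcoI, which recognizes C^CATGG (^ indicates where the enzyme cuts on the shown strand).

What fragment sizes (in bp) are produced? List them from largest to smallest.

46, 30, 16, 13, 9 bp

NcoI sites (CCATGG) start at positions 17, 33, 42, 72, 85.
NcoI cuts after the first base of each site, so after positions 17, 33, 42, 72, 85.
Circular molecule, 5 cuts → 5 fragments:
  18–33 → 16 bp
  34–42 → 9 bp
  43–72 → 30 bp
  73–85 → 13 bp
  86–114 then 1–17 → 29 + 17 = 46 bp
Sorted largest to smallest: 46, 30, 16, 13, 9 bp.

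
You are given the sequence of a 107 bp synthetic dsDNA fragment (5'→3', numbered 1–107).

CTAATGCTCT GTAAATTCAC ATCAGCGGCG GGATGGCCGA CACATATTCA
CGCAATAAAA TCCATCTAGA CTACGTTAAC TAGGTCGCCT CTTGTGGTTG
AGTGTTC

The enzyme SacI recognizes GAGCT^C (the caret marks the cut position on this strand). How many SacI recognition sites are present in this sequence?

No occurrence of GAGCTC is present in the sequence.
SacI does not cut: 0 sites.

0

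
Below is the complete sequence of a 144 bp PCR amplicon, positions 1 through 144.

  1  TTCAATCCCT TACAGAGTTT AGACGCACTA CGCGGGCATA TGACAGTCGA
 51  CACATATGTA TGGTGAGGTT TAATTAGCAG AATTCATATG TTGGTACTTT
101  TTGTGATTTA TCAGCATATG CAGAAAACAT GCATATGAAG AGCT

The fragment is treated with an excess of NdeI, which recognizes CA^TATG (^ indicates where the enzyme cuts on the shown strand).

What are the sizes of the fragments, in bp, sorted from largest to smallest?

NdeI sites (CATATG) start at positions 37, 53, 85, 115, 132.
NdeI cuts after base 2 of each site, so after positions 38, 54, 86, 116, 133.
Linear molecule, 5 cuts → 6 fragments:
  1–38 → 38 bp
  39–54 → 16 bp
  55–86 → 32 bp
  87–116 → 30 bp
  117–133 → 17 bp
  134–144 → 11 bp
Sorted largest to smallest: 38, 32, 30, 17, 16, 11 bp.

38, 32, 30, 17, 16, 11 bp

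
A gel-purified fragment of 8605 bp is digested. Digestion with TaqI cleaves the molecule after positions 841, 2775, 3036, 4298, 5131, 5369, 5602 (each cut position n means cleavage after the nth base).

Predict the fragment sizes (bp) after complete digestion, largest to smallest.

Linear molecule, 7 cuts → 8 fragments:
  841 − 0 = 841 bp
  2775 − 841 = 1934 bp
  3036 − 2775 = 261 bp
  4298 − 3036 = 1262 bp
  5131 − 4298 = 833 bp
  5369 − 5131 = 238 bp
  5602 − 5369 = 233 bp
  8605 − 5602 = 3003 bp
Sorted largest to smallest: 3003, 1934, 1262, 841, 833, 261, 238, 233 bp.

3003, 1934, 1262, 841, 833, 261, 238, 233 bp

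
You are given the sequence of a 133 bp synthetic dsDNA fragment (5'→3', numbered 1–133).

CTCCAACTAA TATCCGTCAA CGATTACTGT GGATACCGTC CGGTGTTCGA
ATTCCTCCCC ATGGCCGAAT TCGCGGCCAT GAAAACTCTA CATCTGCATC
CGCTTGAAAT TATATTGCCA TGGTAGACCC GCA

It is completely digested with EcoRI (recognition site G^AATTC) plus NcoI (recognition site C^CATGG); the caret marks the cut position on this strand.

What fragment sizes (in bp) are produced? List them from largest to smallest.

51, 49, 15, 10, 8 bp

EcoRI sites (GAATTC) start at positions 49, 67.
EcoRI cuts after the first base of each site, so after positions 49, 67.
NcoI sites (CCATGG) start at positions 59, 118.
NcoI cuts after the first base of each site, so after positions 59, 118.
Combined cut positions: 49, 59, 67, 118.
Linear molecule, 4 cuts → 5 fragments:
  1–49 → 49 bp
  50–59 → 10 bp
  60–67 → 8 bp
  68–118 → 51 bp
  119–133 → 15 bp
Sorted largest to smallest: 51, 49, 15, 10, 8 bp.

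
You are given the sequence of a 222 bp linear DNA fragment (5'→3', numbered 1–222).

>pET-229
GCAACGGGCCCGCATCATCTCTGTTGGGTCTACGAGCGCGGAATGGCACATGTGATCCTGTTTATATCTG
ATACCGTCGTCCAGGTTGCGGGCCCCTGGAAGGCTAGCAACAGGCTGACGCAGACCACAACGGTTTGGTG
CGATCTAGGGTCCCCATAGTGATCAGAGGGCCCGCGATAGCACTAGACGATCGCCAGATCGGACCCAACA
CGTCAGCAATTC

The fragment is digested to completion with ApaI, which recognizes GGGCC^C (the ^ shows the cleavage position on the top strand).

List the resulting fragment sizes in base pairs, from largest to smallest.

84, 78, 50, 10 bp

ApaI sites (GGGCCC) start at positions 6, 90, 168.
ApaI cuts after base 5 of each site (before the last base), so after positions 10, 94, 172.
Linear molecule, 3 cuts → 4 fragments:
  1–10 → 10 bp
  11–94 → 84 bp
  95–172 → 78 bp
  173–222 → 50 bp
Sorted largest to smallest: 84, 78, 50, 10 bp.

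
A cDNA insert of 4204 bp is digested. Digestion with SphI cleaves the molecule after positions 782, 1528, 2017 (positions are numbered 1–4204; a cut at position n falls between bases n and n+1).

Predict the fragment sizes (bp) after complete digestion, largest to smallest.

2187, 782, 746, 489 bp

Linear molecule, 3 cuts → 4 fragments:
  782 − 0 = 782 bp
  1528 − 782 = 746 bp
  2017 − 1528 = 489 bp
  4204 − 2017 = 2187 bp
Sorted largest to smallest: 2187, 782, 746, 489 bp.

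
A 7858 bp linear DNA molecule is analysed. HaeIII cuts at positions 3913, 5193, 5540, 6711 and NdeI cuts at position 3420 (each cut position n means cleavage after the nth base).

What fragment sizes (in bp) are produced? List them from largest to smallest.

Combined cut positions (sorted): 3420, 3913, 5193, 5540, 6711.
Linear molecule, 5 cuts → 6 fragments:
  3420 − 0 = 3420 bp
  3913 − 3420 = 493 bp
  5193 − 3913 = 1280 bp
  5540 − 5193 = 347 bp
  6711 − 5540 = 1171 bp
  7858 − 6711 = 1147 bp
Sorted largest to smallest: 3420, 1280, 1171, 1147, 493, 347 bp.

3420, 1280, 1171, 1147, 493, 347 bp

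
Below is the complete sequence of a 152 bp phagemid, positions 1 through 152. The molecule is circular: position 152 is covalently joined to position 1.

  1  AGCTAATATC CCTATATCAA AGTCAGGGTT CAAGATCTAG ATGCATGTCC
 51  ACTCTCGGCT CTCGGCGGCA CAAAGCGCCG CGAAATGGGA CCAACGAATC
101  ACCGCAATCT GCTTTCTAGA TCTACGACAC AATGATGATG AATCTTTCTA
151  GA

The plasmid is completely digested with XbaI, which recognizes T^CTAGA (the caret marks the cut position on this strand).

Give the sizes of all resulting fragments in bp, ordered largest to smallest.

XbaI sites (TCTAGA) start at positions 36, 115, 147.
XbaI cuts after the first base of each site, so after positions 36, 115, 147.
Circular molecule, 3 cuts → 3 fragments:
  37–115 → 79 bp
  116–147 → 32 bp
  148–152 then 1–36 → 5 + 36 = 41 bp
Sorted largest to smallest: 79, 41, 32 bp.

79, 41, 32 bp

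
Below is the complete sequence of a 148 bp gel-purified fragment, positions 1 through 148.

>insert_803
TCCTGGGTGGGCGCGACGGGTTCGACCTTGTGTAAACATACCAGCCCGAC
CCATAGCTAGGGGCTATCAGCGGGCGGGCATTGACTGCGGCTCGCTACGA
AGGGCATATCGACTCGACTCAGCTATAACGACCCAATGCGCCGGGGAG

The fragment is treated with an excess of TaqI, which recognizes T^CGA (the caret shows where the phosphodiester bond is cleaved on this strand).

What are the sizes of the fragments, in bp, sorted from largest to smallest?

87, 34, 22, 5 bp

TaqI sites (TCGA) start at positions 22, 109, 114.
TaqI cuts after the first base of each site, so after positions 22, 109, 114.
Linear molecule, 3 cuts → 4 fragments:
  1–22 → 22 bp
  23–109 → 87 bp
  110–114 → 5 bp
  115–148 → 34 bp
Sorted largest to smallest: 87, 34, 22, 5 bp.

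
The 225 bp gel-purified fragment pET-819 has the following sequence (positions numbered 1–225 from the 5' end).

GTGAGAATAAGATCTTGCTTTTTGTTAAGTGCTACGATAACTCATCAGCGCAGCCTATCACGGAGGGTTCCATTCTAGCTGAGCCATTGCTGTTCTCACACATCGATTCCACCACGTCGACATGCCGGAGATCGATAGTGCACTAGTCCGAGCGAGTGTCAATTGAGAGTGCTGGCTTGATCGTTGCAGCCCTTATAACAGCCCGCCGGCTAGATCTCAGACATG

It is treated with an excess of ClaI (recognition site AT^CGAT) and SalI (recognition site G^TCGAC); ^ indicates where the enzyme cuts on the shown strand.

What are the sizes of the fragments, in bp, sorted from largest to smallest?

103, 93, 16, 13 bp

ClaI sites (ATCGAT) start at positions 102, 131.
ClaI cuts after base 2 of each site, so after positions 103, 132.
The SalI site (GTCGAC) starts at position 116.
SalI cuts after the first base of each site, so after position 116.
Combined cut positions: 103, 116, 132.
Linear molecule, 3 cuts → 4 fragments:
  1–103 → 103 bp
  104–116 → 13 bp
  117–132 → 16 bp
  133–225 → 93 bp
Sorted largest to smallest: 103, 93, 16, 13 bp.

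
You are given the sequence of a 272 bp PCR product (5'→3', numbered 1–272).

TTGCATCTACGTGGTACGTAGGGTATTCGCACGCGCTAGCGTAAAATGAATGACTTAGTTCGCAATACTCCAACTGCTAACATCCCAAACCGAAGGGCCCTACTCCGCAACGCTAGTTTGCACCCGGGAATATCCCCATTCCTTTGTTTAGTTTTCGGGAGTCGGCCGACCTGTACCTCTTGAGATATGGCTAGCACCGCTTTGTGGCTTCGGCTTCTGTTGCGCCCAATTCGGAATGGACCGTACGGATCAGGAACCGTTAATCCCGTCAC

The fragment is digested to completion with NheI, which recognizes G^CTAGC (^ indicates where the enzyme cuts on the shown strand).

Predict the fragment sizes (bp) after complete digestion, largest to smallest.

NheI sites (GCTAGC) start at positions 35, 190.
NheI cuts after the first base of each site, so after positions 35, 190.
Linear molecule, 2 cuts → 3 fragments:
  1–35 → 35 bp
  36–190 → 155 bp
  191–272 → 82 bp
Sorted largest to smallest: 155, 82, 35 bp.

155, 82, 35 bp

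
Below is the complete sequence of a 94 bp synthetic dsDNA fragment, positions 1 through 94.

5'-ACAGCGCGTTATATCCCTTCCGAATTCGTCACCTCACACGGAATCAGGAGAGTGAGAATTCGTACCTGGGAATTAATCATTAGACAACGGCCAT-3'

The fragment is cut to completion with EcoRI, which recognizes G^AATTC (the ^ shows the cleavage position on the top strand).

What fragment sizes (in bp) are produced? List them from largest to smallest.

38, 34, 22 bp

EcoRI sites (GAATTC) start at positions 22, 56.
EcoRI cuts after the first base of each site, so after positions 22, 56.
Linear molecule, 2 cuts → 3 fragments:
  1–22 → 22 bp
  23–56 → 34 bp
  57–94 → 38 bp
Sorted largest to smallest: 38, 34, 22 bp.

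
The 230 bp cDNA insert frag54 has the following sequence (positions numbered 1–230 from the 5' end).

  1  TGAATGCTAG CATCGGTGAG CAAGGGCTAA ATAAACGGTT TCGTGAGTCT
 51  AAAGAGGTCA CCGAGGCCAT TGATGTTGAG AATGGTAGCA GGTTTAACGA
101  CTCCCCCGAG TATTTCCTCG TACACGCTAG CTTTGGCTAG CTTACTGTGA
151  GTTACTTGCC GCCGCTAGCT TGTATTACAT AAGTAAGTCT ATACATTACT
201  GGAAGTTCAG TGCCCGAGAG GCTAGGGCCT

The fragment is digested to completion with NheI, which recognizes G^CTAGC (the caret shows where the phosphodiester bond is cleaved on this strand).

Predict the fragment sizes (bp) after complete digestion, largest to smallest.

120, 66, 28, 10, 6 bp

NheI sites (GCTAGC) start at positions 6, 126, 136, 164.
NheI cuts after the first base of each site, so after positions 6, 126, 136, 164.
Linear molecule, 4 cuts → 5 fragments:
  1–6 → 6 bp
  7–126 → 120 bp
  127–136 → 10 bp
  137–164 → 28 bp
  165–230 → 66 bp
Sorted largest to smallest: 120, 66, 28, 10, 6 bp.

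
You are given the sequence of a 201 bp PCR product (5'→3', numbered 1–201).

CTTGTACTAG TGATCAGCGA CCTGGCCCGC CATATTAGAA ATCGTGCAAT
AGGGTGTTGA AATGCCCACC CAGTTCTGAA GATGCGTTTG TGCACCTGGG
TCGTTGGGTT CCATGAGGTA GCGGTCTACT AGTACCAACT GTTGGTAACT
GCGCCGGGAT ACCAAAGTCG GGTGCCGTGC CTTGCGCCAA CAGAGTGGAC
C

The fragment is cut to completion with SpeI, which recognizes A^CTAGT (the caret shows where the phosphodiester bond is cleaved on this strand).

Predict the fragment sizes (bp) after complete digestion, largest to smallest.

122, 73, 6 bp

SpeI sites (ACTAGT) start at positions 6, 128.
SpeI cuts after the first base of each site, so after positions 6, 128.
Linear molecule, 2 cuts → 3 fragments:
  1–6 → 6 bp
  7–128 → 122 bp
  129–201 → 73 bp
Sorted largest to smallest: 122, 73, 6 bp.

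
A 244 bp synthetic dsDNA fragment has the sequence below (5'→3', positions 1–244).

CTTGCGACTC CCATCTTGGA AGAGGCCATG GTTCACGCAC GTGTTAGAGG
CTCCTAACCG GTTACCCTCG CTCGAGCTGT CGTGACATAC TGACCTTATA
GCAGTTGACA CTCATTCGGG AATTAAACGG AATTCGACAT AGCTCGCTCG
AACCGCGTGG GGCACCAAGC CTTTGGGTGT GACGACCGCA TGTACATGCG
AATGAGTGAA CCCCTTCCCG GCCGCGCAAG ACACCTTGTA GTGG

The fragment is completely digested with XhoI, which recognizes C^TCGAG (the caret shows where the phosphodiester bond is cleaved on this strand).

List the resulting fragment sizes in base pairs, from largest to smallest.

173, 71 bp

The XhoI site (CTCGAG) starts at position 71.
XhoI cuts after the first base of each site, so after position 71.
Linear molecule, 1 cut → 2 fragments:
  1–71 → 71 bp
  72–244 → 173 bp
Sorted largest to smallest: 173, 71 bp.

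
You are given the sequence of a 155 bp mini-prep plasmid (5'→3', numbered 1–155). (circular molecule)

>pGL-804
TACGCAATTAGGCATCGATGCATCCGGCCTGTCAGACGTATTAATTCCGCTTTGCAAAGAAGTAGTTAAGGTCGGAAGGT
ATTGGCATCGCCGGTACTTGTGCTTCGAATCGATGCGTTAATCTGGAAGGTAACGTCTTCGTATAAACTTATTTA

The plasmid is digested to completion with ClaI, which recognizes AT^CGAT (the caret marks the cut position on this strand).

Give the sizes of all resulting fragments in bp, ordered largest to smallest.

ClaI sites (ATCGAT) start at positions 14, 109.
ClaI cuts after base 2 of each site, so after positions 15, 110.
Circular molecule, 2 cuts → 2 fragments:
  16–110 → 95 bp
  111–155 then 1–15 → 45 + 15 = 60 bp
Sorted largest to smallest: 95, 60 bp.

95, 60 bp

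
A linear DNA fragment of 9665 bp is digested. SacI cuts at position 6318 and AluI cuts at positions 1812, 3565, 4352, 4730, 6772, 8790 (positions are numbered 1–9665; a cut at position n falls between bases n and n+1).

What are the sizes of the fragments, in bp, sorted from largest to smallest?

Combined cut positions (sorted): 1812, 3565, 4352, 4730, 6318, 6772, 8790.
Linear molecule, 7 cuts → 8 fragments:
  1812 − 0 = 1812 bp
  3565 − 1812 = 1753 bp
  4352 − 3565 = 787 bp
  4730 − 4352 = 378 bp
  6318 − 4730 = 1588 bp
  6772 − 6318 = 454 bp
  8790 − 6772 = 2018 bp
  9665 − 8790 = 875 bp
Sorted largest to smallest: 2018, 1812, 1753, 1588, 875, 787, 454, 378 bp.

2018, 1812, 1753, 1588, 875, 787, 454, 378 bp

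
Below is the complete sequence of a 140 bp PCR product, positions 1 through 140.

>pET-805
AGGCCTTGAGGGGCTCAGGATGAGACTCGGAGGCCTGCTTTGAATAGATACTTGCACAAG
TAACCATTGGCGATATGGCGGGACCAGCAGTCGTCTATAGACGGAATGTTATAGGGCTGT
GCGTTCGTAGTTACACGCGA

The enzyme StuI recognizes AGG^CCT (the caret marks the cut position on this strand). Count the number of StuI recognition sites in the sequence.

2

AGGCCT occurs starting at positions 1, 31.
StuI cuts at 2 sites.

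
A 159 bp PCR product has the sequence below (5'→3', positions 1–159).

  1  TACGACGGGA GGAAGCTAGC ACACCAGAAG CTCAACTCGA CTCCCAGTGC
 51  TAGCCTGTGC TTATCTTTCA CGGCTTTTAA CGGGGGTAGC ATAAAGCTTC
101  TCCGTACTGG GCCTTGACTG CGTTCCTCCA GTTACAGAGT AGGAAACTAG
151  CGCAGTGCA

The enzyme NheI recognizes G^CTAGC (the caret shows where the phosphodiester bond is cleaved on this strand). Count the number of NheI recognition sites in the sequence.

2

GCTAGC occurs starting at positions 15, 49.
NheI cuts at 2 sites.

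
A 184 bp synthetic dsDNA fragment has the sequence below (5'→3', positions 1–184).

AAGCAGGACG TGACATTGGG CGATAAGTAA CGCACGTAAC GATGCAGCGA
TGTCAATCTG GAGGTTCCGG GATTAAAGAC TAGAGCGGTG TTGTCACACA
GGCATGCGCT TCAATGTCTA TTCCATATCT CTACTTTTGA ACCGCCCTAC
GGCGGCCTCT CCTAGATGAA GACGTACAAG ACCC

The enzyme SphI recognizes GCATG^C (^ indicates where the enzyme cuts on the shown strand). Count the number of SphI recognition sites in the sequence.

1

GCATGC occurs starting at position 102.
SphI cuts at 1 site.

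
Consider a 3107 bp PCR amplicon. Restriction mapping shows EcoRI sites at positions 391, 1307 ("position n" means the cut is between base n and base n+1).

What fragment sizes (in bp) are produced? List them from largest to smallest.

Linear molecule, 2 cuts → 3 fragments:
  391 − 0 = 391 bp
  1307 − 391 = 916 bp
  3107 − 1307 = 1800 bp
Sorted largest to smallest: 1800, 916, 391 bp.

1800, 916, 391 bp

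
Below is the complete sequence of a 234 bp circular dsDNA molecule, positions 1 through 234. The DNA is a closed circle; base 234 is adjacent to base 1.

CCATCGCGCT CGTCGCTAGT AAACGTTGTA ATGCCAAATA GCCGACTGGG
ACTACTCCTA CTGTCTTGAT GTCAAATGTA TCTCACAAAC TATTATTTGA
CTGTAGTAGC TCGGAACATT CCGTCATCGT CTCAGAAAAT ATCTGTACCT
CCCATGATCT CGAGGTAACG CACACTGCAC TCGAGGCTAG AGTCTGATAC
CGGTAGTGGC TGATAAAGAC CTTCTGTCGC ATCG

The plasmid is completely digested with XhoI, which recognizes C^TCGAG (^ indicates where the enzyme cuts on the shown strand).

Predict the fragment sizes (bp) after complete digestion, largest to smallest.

XhoI sites (CTCGAG) start at positions 159, 180.
XhoI cuts after the first base of each site, so after positions 159, 180.
Circular molecule, 2 cuts → 2 fragments:
  160–180 → 21 bp
  181–234 then 1–159 → 54 + 159 = 213 bp
Sorted largest to smallest: 213, 21 bp.

213, 21 bp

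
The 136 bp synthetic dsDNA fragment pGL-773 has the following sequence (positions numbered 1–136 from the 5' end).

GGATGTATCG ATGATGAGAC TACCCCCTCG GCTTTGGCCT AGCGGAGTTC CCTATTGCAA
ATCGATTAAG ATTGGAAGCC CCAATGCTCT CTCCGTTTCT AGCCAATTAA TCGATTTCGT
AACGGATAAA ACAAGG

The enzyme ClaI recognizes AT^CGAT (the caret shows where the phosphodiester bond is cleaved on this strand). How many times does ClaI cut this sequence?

3

ATCGAT occurs starting at positions 7, 61, 110.
ClaI cuts at 3 sites.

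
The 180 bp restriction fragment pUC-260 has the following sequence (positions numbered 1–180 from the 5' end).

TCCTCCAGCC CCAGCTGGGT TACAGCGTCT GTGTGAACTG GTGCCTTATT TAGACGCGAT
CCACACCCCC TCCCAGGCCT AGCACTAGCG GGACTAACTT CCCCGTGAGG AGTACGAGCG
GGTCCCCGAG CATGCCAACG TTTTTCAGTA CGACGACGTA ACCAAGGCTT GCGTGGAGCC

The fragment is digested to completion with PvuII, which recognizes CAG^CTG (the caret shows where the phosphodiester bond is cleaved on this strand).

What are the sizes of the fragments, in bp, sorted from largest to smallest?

The PvuII site (CAGCTG) starts at position 12.
PvuII cuts after base 3 of each site, so after position 14.
Linear molecule, 1 cut → 2 fragments:
  1–14 → 14 bp
  15–180 → 166 bp
Sorted largest to smallest: 166, 14 bp.

166, 14 bp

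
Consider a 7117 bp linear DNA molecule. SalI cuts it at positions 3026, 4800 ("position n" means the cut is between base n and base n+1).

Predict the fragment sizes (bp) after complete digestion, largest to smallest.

Linear molecule, 2 cuts → 3 fragments:
  3026 − 0 = 3026 bp
  4800 − 3026 = 1774 bp
  7117 − 4800 = 2317 bp
Sorted largest to smallest: 3026, 2317, 1774 bp.

3026, 2317, 1774 bp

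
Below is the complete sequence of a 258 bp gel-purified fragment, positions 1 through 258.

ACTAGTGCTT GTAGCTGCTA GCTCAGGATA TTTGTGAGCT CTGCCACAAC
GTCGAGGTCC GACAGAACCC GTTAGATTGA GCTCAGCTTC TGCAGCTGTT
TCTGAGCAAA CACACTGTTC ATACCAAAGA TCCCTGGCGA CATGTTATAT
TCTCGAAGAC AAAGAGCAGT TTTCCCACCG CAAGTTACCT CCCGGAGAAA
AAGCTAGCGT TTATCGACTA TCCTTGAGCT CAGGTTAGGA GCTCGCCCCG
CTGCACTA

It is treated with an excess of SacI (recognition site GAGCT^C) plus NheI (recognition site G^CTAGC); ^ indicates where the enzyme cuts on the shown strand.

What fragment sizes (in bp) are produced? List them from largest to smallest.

SacI sites (GAGCTC) start at positions 36, 79, 226, 239.
SacI cuts after base 5 of each site (before the last base), so after positions 40, 83, 230, 243.
NheI sites (GCTAGC) start at positions 17, 203.
NheI cuts after the first base of each site, so after positions 17, 203.
Combined cut positions: 17, 40, 83, 203, 230, 243.
Linear molecule, 6 cuts → 7 fragments:
  1–17 → 17 bp
  18–40 → 23 bp
  41–83 → 43 bp
  84–203 → 120 bp
  204–230 → 27 bp
  231–243 → 13 bp
  244–258 → 15 bp
Sorted largest to smallest: 120, 43, 27, 23, 17, 15, 13 bp.

120, 43, 27, 23, 17, 15, 13 bp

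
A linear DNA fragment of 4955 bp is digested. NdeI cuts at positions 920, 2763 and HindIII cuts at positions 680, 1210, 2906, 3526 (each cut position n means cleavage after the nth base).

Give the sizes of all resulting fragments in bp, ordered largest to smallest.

1553, 1429, 680, 620, 290, 240, 143 bp

Combined cut positions (sorted): 680, 920, 1210, 2763, 2906, 3526.
Linear molecule, 6 cuts → 7 fragments:
  680 − 0 = 680 bp
  920 − 680 = 240 bp
  1210 − 920 = 290 bp
  2763 − 1210 = 1553 bp
  2906 − 2763 = 143 bp
  3526 − 2906 = 620 bp
  4955 − 3526 = 1429 bp
Sorted largest to smallest: 1553, 1429, 680, 620, 290, 240, 143 bp.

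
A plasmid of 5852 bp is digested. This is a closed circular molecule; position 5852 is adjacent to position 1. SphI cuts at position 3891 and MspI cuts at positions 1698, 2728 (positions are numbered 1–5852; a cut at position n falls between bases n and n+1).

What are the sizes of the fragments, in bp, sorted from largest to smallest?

Combined cut positions (sorted): 1698, 2728, 3891.
Circular molecule, 3 cuts → 3 fragments:
  2728 − 1698 = 1030 bp
  3891 − 2728 = 1163 bp
  wrap: 5852 − 3891 + 1698 = 3659 bp
Sorted largest to smallest: 3659, 1163, 1030 bp.

3659, 1163, 1030 bp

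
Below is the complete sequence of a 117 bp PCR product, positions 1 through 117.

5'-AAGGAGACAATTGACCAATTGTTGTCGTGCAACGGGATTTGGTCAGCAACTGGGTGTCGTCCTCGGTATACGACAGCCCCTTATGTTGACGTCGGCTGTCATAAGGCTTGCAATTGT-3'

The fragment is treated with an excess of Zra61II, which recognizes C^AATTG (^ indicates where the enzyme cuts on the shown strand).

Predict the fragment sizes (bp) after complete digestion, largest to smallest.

95, 8, 8, 6 bp

Zra61II sites (CAATTG) start at positions 8, 16, 111.
Zra61II cuts after the first base of each site, so after positions 8, 16, 111.
Linear molecule, 3 cuts → 4 fragments:
  1–8 → 8 bp
  9–16 → 8 bp
  17–111 → 95 bp
  112–117 → 6 bp
Sorted largest to smallest: 95, 8, 8, 6 bp.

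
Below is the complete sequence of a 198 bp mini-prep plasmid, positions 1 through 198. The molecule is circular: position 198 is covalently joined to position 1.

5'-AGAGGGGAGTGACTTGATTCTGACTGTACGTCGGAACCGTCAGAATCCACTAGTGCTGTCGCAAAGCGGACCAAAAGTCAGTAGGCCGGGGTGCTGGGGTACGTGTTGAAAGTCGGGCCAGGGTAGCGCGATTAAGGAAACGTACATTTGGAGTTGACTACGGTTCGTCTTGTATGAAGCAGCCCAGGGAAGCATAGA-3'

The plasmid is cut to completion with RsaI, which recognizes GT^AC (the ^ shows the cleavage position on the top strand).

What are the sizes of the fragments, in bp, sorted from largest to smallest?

82, 73, 43 bp

RsaI sites (GTAC) start at positions 26, 99, 142.
RsaI cuts after base 2 of each site, so after positions 27, 100, 143.
Circular molecule, 3 cuts → 3 fragments:
  28–100 → 73 bp
  101–143 → 43 bp
  144–198 then 1–27 → 55 + 27 = 82 bp
Sorted largest to smallest: 82, 73, 43 bp.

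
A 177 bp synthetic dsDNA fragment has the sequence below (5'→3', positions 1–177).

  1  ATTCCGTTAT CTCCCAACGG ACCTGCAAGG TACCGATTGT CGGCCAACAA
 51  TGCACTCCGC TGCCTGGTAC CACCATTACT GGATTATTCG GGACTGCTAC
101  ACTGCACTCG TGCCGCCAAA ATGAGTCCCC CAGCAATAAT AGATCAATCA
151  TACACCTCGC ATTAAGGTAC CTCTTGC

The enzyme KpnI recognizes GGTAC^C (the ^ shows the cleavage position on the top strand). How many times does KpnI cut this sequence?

GGTACC occurs starting at positions 29, 66, 166.
KpnI cuts at 3 sites.

3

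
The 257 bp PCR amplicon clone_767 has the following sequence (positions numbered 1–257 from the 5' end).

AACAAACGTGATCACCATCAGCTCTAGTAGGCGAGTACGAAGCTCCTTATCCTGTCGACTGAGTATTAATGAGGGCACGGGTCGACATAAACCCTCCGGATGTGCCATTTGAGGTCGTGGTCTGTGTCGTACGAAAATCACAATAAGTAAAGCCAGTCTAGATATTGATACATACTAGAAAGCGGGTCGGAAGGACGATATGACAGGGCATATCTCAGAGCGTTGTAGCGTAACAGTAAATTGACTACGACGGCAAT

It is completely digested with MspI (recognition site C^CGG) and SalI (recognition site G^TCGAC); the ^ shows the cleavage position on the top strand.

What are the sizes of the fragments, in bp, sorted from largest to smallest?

161, 54, 27, 15 bp

The MspI site (CCGG) starts at position 96.
MspI cuts after the first base of each site, so after position 96.
SalI sites (GTCGAC) start at positions 54, 81.
SalI cuts after the first base of each site, so after positions 54, 81.
Combined cut positions: 54, 81, 96.
Linear molecule, 3 cuts → 4 fragments:
  1–54 → 54 bp
  55–81 → 27 bp
  82–96 → 15 bp
  97–257 → 161 bp
Sorted largest to smallest: 161, 54, 27, 15 bp.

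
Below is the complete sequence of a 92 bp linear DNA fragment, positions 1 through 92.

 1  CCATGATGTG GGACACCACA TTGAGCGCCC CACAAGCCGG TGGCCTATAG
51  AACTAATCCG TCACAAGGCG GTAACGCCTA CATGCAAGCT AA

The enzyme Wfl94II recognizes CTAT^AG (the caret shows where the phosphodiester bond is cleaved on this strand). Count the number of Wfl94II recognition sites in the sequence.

CTATAG occurs starting at position 45.
Wfl94II cuts at 1 site.

1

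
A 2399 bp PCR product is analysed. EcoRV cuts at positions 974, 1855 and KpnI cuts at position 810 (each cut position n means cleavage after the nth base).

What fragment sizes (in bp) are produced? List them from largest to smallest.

Combined cut positions (sorted): 810, 974, 1855.
Linear molecule, 3 cuts → 4 fragments:
  810 − 0 = 810 bp
  974 − 810 = 164 bp
  1855 − 974 = 881 bp
  2399 − 1855 = 544 bp
Sorted largest to smallest: 881, 810, 544, 164 bp.

881, 810, 544, 164 bp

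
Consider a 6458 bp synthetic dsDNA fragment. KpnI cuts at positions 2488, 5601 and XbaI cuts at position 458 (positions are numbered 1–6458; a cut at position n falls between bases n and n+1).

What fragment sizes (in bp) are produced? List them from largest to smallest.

Combined cut positions (sorted): 458, 2488, 5601.
Linear molecule, 3 cuts → 4 fragments:
  458 − 0 = 458 bp
  2488 − 458 = 2030 bp
  5601 − 2488 = 3113 bp
  6458 − 5601 = 857 bp
Sorted largest to smallest: 3113, 2030, 857, 458 bp.

3113, 2030, 857, 458 bp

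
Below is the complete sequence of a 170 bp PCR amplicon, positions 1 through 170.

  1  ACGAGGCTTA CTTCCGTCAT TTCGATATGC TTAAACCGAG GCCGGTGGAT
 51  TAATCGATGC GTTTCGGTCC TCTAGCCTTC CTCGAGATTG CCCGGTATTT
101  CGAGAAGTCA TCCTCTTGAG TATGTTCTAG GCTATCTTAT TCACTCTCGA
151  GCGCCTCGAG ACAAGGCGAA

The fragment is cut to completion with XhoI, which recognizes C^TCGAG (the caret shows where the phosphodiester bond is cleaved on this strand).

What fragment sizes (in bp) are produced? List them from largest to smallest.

81, 65, 15, 9 bp

XhoI sites (CTCGAG) start at positions 81, 146, 155.
XhoI cuts after the first base of each site, so after positions 81, 146, 155.
Linear molecule, 3 cuts → 4 fragments:
  1–81 → 81 bp
  82–146 → 65 bp
  147–155 → 9 bp
  156–170 → 15 bp
Sorted largest to smallest: 81, 65, 15, 9 bp.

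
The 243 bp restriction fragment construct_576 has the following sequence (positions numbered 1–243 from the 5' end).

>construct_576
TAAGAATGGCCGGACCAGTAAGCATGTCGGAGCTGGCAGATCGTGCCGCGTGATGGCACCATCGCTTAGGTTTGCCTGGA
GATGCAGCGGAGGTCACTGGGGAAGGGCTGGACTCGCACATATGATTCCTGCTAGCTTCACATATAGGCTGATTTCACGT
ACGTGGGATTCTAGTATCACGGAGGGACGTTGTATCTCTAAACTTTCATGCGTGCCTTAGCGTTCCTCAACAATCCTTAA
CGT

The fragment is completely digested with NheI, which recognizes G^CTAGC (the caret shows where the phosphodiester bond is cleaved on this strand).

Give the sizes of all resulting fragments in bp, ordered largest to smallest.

The NheI site (GCTAGC) starts at position 131.
NheI cuts after the first base of each site, so after position 131.
Linear molecule, 1 cut → 2 fragments:
  1–131 → 131 bp
  132–243 → 112 bp
Sorted largest to smallest: 131, 112 bp.

131, 112 bp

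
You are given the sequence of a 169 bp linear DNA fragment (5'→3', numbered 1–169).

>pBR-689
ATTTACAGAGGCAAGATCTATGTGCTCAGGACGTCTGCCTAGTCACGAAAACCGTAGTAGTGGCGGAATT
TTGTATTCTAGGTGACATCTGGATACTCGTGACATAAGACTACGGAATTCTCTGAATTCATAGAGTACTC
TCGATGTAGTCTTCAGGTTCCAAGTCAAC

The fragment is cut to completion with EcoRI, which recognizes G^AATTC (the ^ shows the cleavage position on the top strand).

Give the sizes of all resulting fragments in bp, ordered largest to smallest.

EcoRI sites (GAATTC) start at positions 115, 124.
EcoRI cuts after the first base of each site, so after positions 115, 124.
Linear molecule, 2 cuts → 3 fragments:
  1–115 → 115 bp
  116–124 → 9 bp
  125–169 → 45 bp
Sorted largest to smallest: 115, 45, 9 bp.

115, 45, 9 bp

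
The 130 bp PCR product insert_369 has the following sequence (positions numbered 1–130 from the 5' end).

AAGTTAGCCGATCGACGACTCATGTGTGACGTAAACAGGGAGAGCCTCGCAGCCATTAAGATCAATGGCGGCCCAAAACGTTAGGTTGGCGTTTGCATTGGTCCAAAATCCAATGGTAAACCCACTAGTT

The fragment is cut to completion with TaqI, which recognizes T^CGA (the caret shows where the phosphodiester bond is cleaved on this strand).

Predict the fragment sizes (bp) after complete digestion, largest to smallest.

The TaqI site (TCGA) starts at position 12.
TaqI cuts after the first base of each site, so after position 12.
Linear molecule, 1 cut → 2 fragments:
  1–12 → 12 bp
  13–130 → 118 bp
Sorted largest to smallest: 118, 12 bp.

118, 12 bp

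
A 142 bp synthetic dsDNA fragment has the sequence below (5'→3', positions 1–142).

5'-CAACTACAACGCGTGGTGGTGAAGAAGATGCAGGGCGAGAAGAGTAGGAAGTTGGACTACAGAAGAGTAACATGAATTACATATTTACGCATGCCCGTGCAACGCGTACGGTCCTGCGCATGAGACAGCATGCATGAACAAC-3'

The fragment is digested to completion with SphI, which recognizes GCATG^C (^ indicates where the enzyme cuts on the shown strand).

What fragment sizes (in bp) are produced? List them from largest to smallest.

93, 39, 10 bp

SphI sites (GCATGC) start at positions 89, 128.
SphI cuts after base 5 of each site (before the last base), so after positions 93, 132.
Linear molecule, 2 cuts → 3 fragments:
  1–93 → 93 bp
  94–132 → 39 bp
  133–142 → 10 bp
Sorted largest to smallest: 93, 39, 10 bp.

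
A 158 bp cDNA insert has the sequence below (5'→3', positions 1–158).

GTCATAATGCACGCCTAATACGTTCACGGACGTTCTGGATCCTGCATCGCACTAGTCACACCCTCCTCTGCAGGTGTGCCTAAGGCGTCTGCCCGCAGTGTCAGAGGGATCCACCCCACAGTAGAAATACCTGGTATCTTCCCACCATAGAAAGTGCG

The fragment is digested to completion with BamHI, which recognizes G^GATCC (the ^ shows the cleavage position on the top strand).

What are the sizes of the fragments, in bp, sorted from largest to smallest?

BamHI sites (GGATCC) start at positions 37, 107.
BamHI cuts after the first base of each site, so after positions 37, 107.
Linear molecule, 2 cuts → 3 fragments:
  1–37 → 37 bp
  38–107 → 70 bp
  108–158 → 51 bp
Sorted largest to smallest: 70, 51, 37 bp.

70, 51, 37 bp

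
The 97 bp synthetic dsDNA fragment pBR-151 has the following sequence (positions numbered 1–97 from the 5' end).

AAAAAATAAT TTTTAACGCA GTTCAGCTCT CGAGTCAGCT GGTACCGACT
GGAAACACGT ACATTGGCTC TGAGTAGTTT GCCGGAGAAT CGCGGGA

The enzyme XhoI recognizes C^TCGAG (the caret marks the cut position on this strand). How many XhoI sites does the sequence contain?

1

CTCGAG occurs starting at position 29.
XhoI cuts at 1 site.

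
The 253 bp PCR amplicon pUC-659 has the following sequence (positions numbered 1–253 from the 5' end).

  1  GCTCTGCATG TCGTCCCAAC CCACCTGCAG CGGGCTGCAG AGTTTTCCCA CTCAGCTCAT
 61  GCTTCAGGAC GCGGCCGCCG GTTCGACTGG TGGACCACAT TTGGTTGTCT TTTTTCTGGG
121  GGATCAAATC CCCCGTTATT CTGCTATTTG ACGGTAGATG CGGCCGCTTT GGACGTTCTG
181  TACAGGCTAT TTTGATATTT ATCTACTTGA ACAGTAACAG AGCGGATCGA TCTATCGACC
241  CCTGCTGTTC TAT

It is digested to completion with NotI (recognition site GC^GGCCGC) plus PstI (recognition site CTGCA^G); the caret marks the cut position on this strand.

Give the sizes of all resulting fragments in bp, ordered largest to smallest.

NotI sites (GCGGCCGC) start at positions 71, 160.
NotI cuts after base 2 of each site, so after positions 72, 161.
PstI sites (CTGCAG) start at positions 25, 35.
PstI cuts after base 5 of each site (before the last base), so after positions 29, 39.
Combined cut positions: 29, 39, 72, 161.
Linear molecule, 4 cuts → 5 fragments:
  1–29 → 29 bp
  30–39 → 10 bp
  40–72 → 33 bp
  73–161 → 89 bp
  162–253 → 92 bp
Sorted largest to smallest: 92, 89, 33, 29, 10 bp.

92, 89, 33, 29, 10 bp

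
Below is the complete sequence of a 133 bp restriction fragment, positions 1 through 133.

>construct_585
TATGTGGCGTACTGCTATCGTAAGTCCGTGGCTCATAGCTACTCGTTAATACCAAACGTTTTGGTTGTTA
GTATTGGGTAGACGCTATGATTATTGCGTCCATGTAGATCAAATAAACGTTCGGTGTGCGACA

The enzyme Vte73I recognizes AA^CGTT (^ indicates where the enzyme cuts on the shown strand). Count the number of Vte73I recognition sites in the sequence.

AACGTT occurs starting at positions 55, 116.
Vte73I cuts at 2 sites.

2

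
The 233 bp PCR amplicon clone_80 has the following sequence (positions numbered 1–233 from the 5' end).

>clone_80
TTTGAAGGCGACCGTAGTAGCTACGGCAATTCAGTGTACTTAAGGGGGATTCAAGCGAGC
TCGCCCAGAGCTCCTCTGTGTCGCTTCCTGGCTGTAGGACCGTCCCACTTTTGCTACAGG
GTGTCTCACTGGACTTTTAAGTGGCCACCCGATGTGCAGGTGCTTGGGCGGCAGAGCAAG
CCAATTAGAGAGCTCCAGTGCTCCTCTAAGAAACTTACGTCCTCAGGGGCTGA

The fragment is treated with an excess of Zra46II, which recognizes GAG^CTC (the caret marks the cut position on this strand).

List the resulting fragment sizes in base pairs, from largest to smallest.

Zra46II sites (GAGCTC) start at positions 57, 68, 190.
Zra46II cuts after base 3 of each site, so after positions 59, 70, 192.
Linear molecule, 3 cuts → 4 fragments:
  1–59 → 59 bp
  60–70 → 11 bp
  71–192 → 122 bp
  193–233 → 41 bp
Sorted largest to smallest: 122, 59, 41, 11 bp.

122, 59, 41, 11 bp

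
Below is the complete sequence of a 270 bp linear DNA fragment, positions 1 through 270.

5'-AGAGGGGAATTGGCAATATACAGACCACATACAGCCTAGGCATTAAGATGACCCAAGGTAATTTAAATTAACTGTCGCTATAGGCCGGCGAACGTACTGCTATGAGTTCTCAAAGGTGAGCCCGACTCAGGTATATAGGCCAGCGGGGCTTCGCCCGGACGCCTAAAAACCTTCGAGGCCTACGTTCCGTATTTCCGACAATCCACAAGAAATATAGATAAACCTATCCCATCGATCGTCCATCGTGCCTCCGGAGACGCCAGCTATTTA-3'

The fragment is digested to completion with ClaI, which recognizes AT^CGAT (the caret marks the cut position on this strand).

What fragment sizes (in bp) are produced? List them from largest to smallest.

The ClaI site (ATCGAT) starts at position 231.
ClaI cuts after base 2 of each site, so after position 232.
Linear molecule, 1 cut → 2 fragments:
  1–232 → 232 bp
  233–270 → 38 bp
Sorted largest to smallest: 232, 38 bp.

232, 38 bp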